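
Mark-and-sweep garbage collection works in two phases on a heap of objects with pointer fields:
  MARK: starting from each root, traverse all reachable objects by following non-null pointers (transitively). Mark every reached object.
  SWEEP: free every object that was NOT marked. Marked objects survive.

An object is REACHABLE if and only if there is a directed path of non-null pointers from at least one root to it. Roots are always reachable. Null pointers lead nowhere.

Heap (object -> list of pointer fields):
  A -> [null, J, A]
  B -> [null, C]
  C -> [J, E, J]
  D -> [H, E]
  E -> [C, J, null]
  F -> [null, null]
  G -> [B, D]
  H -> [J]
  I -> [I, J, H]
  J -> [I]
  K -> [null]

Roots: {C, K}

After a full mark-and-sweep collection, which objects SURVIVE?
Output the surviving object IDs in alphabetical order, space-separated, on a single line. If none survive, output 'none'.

Answer: C E H I J K

Derivation:
Roots: C K
Mark C: refs=J E J, marked=C
Mark K: refs=null, marked=C K
Mark J: refs=I, marked=C J K
Mark E: refs=C J null, marked=C E J K
Mark I: refs=I J H, marked=C E I J K
Mark H: refs=J, marked=C E H I J K
Unmarked (collected): A B D F G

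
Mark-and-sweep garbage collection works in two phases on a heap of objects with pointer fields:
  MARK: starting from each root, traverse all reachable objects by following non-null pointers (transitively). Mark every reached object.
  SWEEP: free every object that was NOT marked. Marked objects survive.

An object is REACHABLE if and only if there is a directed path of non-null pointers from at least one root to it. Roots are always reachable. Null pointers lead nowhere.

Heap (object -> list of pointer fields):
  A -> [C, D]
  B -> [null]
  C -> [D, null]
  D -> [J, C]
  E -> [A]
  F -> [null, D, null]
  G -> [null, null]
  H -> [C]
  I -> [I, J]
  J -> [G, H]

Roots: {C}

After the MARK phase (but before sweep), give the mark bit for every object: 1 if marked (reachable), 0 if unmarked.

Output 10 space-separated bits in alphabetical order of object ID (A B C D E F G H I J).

Roots: C
Mark C: refs=D null, marked=C
Mark D: refs=J C, marked=C D
Mark J: refs=G H, marked=C D J
Mark G: refs=null null, marked=C D G J
Mark H: refs=C, marked=C D G H J
Unmarked (collected): A B E F I

Answer: 0 0 1 1 0 0 1 1 0 1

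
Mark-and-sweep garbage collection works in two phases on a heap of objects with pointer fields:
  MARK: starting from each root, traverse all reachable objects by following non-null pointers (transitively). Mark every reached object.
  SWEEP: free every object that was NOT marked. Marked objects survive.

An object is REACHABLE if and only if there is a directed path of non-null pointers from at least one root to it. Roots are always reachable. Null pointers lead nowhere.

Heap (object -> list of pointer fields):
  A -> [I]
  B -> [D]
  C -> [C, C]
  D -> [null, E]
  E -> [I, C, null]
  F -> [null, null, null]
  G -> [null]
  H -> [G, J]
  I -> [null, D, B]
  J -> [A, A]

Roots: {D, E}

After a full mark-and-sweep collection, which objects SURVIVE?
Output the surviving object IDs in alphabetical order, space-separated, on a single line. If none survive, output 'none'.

Answer: B C D E I

Derivation:
Roots: D E
Mark D: refs=null E, marked=D
Mark E: refs=I C null, marked=D E
Mark I: refs=null D B, marked=D E I
Mark C: refs=C C, marked=C D E I
Mark B: refs=D, marked=B C D E I
Unmarked (collected): A F G H J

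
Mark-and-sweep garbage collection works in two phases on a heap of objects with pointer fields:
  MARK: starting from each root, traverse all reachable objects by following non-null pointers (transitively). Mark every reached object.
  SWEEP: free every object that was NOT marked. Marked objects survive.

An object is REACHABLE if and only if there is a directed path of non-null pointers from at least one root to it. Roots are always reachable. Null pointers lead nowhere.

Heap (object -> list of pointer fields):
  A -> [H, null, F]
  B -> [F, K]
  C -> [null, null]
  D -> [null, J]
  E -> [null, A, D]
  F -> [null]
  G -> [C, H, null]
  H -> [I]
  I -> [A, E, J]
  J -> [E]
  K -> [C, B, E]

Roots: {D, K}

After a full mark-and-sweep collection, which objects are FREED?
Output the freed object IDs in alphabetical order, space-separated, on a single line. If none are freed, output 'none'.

Roots: D K
Mark D: refs=null J, marked=D
Mark K: refs=C B E, marked=D K
Mark J: refs=E, marked=D J K
Mark C: refs=null null, marked=C D J K
Mark B: refs=F K, marked=B C D J K
Mark E: refs=null A D, marked=B C D E J K
Mark F: refs=null, marked=B C D E F J K
Mark A: refs=H null F, marked=A B C D E F J K
Mark H: refs=I, marked=A B C D E F H J K
Mark I: refs=A E J, marked=A B C D E F H I J K
Unmarked (collected): G

Answer: G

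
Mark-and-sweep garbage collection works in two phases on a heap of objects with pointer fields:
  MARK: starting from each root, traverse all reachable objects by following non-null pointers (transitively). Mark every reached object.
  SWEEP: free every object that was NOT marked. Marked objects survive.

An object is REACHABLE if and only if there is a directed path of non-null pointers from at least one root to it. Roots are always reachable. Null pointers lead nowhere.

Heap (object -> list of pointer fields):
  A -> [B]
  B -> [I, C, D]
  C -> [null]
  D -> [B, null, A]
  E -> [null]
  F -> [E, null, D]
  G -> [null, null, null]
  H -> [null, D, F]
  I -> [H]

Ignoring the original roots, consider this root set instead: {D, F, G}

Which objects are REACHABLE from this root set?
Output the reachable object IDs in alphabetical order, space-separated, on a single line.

Answer: A B C D E F G H I

Derivation:
Roots: D F G
Mark D: refs=B null A, marked=D
Mark F: refs=E null D, marked=D F
Mark G: refs=null null null, marked=D F G
Mark B: refs=I C D, marked=B D F G
Mark A: refs=B, marked=A B D F G
Mark E: refs=null, marked=A B D E F G
Mark I: refs=H, marked=A B D E F G I
Mark C: refs=null, marked=A B C D E F G I
Mark H: refs=null D F, marked=A B C D E F G H I
Unmarked (collected): (none)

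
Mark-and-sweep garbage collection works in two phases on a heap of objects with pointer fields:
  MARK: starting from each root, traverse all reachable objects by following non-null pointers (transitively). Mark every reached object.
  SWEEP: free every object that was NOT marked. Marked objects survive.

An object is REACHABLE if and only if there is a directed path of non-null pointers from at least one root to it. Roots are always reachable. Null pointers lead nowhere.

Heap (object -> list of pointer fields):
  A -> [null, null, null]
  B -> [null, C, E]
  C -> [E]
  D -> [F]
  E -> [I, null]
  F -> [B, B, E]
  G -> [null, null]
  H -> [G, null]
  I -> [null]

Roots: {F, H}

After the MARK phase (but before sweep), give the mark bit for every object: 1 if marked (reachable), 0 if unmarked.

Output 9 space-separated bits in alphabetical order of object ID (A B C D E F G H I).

Roots: F H
Mark F: refs=B B E, marked=F
Mark H: refs=G null, marked=F H
Mark B: refs=null C E, marked=B F H
Mark E: refs=I null, marked=B E F H
Mark G: refs=null null, marked=B E F G H
Mark C: refs=E, marked=B C E F G H
Mark I: refs=null, marked=B C E F G H I
Unmarked (collected): A D

Answer: 0 1 1 0 1 1 1 1 1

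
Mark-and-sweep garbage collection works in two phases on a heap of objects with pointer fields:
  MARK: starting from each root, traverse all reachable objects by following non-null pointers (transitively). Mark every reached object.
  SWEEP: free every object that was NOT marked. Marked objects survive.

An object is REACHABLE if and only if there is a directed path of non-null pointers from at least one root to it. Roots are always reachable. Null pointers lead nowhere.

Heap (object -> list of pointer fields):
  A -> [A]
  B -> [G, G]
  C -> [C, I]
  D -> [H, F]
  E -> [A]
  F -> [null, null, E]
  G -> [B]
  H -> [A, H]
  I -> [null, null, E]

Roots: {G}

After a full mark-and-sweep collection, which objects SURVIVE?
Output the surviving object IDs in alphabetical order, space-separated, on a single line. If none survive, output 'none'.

Roots: G
Mark G: refs=B, marked=G
Mark B: refs=G G, marked=B G
Unmarked (collected): A C D E F H I

Answer: B G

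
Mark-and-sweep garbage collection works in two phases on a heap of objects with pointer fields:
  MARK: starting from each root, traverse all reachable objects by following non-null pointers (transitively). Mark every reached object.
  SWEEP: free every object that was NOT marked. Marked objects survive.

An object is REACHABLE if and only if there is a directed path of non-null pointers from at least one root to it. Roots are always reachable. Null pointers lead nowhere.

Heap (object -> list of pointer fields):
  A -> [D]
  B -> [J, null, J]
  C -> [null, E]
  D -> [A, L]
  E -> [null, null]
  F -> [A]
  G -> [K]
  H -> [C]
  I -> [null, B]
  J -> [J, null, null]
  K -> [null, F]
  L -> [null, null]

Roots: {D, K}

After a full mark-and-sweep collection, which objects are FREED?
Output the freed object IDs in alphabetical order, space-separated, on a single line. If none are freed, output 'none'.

Answer: B C E G H I J

Derivation:
Roots: D K
Mark D: refs=A L, marked=D
Mark K: refs=null F, marked=D K
Mark A: refs=D, marked=A D K
Mark L: refs=null null, marked=A D K L
Mark F: refs=A, marked=A D F K L
Unmarked (collected): B C E G H I J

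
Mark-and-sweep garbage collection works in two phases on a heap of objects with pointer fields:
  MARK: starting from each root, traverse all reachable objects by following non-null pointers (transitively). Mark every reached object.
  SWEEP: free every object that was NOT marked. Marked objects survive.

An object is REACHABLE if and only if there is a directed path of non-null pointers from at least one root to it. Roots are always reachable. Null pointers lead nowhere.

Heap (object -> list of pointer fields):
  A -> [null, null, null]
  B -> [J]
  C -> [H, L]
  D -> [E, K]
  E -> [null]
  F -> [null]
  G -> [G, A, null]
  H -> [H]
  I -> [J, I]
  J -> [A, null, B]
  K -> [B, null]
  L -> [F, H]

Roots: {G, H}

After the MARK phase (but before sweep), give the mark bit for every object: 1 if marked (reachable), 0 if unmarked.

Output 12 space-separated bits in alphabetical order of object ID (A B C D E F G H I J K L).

Roots: G H
Mark G: refs=G A null, marked=G
Mark H: refs=H, marked=G H
Mark A: refs=null null null, marked=A G H
Unmarked (collected): B C D E F I J K L

Answer: 1 0 0 0 0 0 1 1 0 0 0 0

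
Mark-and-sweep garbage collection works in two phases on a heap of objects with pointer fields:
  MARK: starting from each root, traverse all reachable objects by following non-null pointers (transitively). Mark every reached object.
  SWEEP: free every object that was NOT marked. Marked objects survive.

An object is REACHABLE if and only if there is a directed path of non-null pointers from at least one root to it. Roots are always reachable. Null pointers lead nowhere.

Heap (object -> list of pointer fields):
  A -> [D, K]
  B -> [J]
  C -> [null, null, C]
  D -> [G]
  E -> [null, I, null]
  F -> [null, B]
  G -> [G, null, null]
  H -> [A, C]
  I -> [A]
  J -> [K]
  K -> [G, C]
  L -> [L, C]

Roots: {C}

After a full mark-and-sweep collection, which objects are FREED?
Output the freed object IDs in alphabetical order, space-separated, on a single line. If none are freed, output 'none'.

Roots: C
Mark C: refs=null null C, marked=C
Unmarked (collected): A B D E F G H I J K L

Answer: A B D E F G H I J K L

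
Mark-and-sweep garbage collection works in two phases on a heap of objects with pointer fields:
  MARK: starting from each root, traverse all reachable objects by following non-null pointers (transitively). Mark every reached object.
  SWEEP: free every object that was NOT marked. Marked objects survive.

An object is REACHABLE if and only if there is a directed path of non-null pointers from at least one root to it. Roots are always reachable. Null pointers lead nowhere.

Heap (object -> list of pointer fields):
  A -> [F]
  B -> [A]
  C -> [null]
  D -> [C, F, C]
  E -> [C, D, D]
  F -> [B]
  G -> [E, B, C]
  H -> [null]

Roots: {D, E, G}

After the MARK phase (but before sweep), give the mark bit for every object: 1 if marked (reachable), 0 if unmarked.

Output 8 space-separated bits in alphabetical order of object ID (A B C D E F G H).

Answer: 1 1 1 1 1 1 1 0

Derivation:
Roots: D E G
Mark D: refs=C F C, marked=D
Mark E: refs=C D D, marked=D E
Mark G: refs=E B C, marked=D E G
Mark C: refs=null, marked=C D E G
Mark F: refs=B, marked=C D E F G
Mark B: refs=A, marked=B C D E F G
Mark A: refs=F, marked=A B C D E F G
Unmarked (collected): H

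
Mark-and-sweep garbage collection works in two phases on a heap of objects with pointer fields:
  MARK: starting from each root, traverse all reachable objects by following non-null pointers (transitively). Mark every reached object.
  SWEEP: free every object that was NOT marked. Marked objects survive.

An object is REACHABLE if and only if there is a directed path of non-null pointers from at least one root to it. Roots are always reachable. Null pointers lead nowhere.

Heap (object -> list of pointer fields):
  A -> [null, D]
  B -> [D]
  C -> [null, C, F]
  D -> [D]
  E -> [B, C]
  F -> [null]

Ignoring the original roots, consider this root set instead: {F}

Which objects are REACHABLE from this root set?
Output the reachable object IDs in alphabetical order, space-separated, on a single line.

Roots: F
Mark F: refs=null, marked=F
Unmarked (collected): A B C D E

Answer: F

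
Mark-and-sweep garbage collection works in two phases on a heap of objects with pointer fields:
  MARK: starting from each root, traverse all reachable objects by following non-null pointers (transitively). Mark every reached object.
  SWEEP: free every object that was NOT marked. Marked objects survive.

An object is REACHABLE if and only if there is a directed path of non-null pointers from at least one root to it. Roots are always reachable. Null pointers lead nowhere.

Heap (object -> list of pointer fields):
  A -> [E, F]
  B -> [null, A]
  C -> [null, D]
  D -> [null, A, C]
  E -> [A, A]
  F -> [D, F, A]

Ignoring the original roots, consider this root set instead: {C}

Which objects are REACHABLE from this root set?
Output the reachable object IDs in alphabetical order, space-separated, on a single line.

Answer: A C D E F

Derivation:
Roots: C
Mark C: refs=null D, marked=C
Mark D: refs=null A C, marked=C D
Mark A: refs=E F, marked=A C D
Mark E: refs=A A, marked=A C D E
Mark F: refs=D F A, marked=A C D E F
Unmarked (collected): B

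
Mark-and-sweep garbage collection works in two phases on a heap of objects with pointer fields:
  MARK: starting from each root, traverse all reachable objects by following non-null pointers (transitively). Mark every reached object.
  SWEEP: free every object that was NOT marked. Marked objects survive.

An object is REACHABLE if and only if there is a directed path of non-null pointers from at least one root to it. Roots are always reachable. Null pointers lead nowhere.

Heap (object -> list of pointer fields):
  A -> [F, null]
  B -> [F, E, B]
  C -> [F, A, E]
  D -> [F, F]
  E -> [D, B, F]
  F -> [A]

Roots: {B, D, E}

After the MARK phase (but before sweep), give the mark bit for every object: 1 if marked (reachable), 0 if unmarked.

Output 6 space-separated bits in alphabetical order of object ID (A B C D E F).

Answer: 1 1 0 1 1 1

Derivation:
Roots: B D E
Mark B: refs=F E B, marked=B
Mark D: refs=F F, marked=B D
Mark E: refs=D B F, marked=B D E
Mark F: refs=A, marked=B D E F
Mark A: refs=F null, marked=A B D E F
Unmarked (collected): C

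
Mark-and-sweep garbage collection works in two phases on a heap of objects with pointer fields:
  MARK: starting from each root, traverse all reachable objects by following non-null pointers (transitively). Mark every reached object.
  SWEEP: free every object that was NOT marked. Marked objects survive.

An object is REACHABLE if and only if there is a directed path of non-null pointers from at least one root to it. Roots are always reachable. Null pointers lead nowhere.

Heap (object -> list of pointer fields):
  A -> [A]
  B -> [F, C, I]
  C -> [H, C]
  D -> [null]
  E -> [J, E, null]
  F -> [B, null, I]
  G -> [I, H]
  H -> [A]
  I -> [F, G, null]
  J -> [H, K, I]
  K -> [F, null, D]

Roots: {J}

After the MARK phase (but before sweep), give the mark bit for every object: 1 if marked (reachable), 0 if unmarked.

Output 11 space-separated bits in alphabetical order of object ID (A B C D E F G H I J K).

Roots: J
Mark J: refs=H K I, marked=J
Mark H: refs=A, marked=H J
Mark K: refs=F null D, marked=H J K
Mark I: refs=F G null, marked=H I J K
Mark A: refs=A, marked=A H I J K
Mark F: refs=B null I, marked=A F H I J K
Mark D: refs=null, marked=A D F H I J K
Mark G: refs=I H, marked=A D F G H I J K
Mark B: refs=F C I, marked=A B D F G H I J K
Mark C: refs=H C, marked=A B C D F G H I J K
Unmarked (collected): E

Answer: 1 1 1 1 0 1 1 1 1 1 1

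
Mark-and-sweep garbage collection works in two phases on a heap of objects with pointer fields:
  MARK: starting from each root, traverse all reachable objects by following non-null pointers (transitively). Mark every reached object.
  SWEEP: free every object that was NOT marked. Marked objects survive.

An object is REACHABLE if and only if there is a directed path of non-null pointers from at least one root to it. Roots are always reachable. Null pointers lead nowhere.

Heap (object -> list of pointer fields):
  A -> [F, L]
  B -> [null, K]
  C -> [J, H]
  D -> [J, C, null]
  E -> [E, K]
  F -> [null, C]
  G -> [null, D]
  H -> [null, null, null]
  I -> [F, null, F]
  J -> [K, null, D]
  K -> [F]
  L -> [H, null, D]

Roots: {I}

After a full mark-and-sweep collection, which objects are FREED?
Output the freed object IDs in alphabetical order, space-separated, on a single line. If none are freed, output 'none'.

Roots: I
Mark I: refs=F null F, marked=I
Mark F: refs=null C, marked=F I
Mark C: refs=J H, marked=C F I
Mark J: refs=K null D, marked=C F I J
Mark H: refs=null null null, marked=C F H I J
Mark K: refs=F, marked=C F H I J K
Mark D: refs=J C null, marked=C D F H I J K
Unmarked (collected): A B E G L

Answer: A B E G L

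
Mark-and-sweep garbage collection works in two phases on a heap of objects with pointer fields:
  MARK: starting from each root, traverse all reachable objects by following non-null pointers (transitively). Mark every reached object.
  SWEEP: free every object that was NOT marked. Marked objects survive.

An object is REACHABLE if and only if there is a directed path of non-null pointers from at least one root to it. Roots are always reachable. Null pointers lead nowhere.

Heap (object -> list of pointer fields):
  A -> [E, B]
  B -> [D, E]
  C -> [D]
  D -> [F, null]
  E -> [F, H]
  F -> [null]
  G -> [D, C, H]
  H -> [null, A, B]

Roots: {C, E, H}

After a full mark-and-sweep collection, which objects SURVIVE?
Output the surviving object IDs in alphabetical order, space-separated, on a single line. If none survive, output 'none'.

Answer: A B C D E F H

Derivation:
Roots: C E H
Mark C: refs=D, marked=C
Mark E: refs=F H, marked=C E
Mark H: refs=null A B, marked=C E H
Mark D: refs=F null, marked=C D E H
Mark F: refs=null, marked=C D E F H
Mark A: refs=E B, marked=A C D E F H
Mark B: refs=D E, marked=A B C D E F H
Unmarked (collected): G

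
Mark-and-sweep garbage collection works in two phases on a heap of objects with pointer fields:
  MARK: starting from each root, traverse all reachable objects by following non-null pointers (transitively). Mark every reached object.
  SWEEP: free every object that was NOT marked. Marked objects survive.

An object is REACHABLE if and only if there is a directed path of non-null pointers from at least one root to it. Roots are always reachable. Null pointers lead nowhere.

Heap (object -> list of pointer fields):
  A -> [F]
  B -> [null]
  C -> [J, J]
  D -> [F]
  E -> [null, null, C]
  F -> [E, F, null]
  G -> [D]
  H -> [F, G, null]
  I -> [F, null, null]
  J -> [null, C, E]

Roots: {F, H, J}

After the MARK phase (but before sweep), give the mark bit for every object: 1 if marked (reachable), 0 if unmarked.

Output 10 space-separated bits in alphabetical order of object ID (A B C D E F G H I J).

Answer: 0 0 1 1 1 1 1 1 0 1

Derivation:
Roots: F H J
Mark F: refs=E F null, marked=F
Mark H: refs=F G null, marked=F H
Mark J: refs=null C E, marked=F H J
Mark E: refs=null null C, marked=E F H J
Mark G: refs=D, marked=E F G H J
Mark C: refs=J J, marked=C E F G H J
Mark D: refs=F, marked=C D E F G H J
Unmarked (collected): A B I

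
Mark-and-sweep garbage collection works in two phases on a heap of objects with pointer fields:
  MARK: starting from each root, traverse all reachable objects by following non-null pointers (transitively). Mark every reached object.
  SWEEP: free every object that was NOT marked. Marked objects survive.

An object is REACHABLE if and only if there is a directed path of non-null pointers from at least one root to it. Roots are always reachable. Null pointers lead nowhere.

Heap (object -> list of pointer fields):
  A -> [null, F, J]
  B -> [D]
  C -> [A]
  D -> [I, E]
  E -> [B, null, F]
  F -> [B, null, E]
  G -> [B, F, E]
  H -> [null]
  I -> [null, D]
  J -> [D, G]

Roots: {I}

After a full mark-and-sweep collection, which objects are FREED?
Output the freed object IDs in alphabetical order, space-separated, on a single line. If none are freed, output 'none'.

Roots: I
Mark I: refs=null D, marked=I
Mark D: refs=I E, marked=D I
Mark E: refs=B null F, marked=D E I
Mark B: refs=D, marked=B D E I
Mark F: refs=B null E, marked=B D E F I
Unmarked (collected): A C G H J

Answer: A C G H J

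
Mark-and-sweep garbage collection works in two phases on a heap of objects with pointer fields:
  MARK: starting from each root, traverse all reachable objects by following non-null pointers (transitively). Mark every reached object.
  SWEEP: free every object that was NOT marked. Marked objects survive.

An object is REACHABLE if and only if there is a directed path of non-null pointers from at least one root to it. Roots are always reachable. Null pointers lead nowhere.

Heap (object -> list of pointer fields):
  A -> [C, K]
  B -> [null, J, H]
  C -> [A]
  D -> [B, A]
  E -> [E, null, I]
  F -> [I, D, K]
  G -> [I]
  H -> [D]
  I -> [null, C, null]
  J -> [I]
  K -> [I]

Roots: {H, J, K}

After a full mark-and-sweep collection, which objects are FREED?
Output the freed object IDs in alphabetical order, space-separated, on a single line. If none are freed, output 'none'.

Roots: H J K
Mark H: refs=D, marked=H
Mark J: refs=I, marked=H J
Mark K: refs=I, marked=H J K
Mark D: refs=B A, marked=D H J K
Mark I: refs=null C null, marked=D H I J K
Mark B: refs=null J H, marked=B D H I J K
Mark A: refs=C K, marked=A B D H I J K
Mark C: refs=A, marked=A B C D H I J K
Unmarked (collected): E F G

Answer: E F G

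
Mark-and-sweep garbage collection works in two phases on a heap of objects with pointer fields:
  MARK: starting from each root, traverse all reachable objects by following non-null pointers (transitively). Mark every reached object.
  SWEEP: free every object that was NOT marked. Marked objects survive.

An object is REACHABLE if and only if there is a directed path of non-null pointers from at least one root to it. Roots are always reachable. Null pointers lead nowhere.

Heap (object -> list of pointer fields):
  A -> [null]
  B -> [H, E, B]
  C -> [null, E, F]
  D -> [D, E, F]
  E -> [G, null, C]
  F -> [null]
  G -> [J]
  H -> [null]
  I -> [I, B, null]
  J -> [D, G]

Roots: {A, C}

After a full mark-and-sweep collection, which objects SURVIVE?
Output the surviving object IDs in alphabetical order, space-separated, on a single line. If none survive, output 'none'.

Answer: A C D E F G J

Derivation:
Roots: A C
Mark A: refs=null, marked=A
Mark C: refs=null E F, marked=A C
Mark E: refs=G null C, marked=A C E
Mark F: refs=null, marked=A C E F
Mark G: refs=J, marked=A C E F G
Mark J: refs=D G, marked=A C E F G J
Mark D: refs=D E F, marked=A C D E F G J
Unmarked (collected): B H I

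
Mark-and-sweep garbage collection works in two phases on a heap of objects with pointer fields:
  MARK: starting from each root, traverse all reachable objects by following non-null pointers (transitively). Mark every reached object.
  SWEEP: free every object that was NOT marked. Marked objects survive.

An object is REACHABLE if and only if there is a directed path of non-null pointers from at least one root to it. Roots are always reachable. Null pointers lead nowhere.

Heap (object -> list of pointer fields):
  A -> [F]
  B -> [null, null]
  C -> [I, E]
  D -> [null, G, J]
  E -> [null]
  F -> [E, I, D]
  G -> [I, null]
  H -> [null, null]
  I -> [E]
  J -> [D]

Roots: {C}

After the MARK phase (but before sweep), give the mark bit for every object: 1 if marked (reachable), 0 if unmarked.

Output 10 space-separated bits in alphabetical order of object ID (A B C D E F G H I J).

Roots: C
Mark C: refs=I E, marked=C
Mark I: refs=E, marked=C I
Mark E: refs=null, marked=C E I
Unmarked (collected): A B D F G H J

Answer: 0 0 1 0 1 0 0 0 1 0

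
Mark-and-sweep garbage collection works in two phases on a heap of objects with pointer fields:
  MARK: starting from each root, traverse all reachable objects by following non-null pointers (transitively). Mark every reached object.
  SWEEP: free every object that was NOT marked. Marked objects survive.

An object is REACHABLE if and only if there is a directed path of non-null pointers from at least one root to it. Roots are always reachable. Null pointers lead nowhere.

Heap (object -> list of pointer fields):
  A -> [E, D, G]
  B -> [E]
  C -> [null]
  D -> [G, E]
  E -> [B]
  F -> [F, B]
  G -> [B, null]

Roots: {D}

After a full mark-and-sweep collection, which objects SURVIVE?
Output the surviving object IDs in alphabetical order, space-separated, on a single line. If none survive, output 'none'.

Roots: D
Mark D: refs=G E, marked=D
Mark G: refs=B null, marked=D G
Mark E: refs=B, marked=D E G
Mark B: refs=E, marked=B D E G
Unmarked (collected): A C F

Answer: B D E G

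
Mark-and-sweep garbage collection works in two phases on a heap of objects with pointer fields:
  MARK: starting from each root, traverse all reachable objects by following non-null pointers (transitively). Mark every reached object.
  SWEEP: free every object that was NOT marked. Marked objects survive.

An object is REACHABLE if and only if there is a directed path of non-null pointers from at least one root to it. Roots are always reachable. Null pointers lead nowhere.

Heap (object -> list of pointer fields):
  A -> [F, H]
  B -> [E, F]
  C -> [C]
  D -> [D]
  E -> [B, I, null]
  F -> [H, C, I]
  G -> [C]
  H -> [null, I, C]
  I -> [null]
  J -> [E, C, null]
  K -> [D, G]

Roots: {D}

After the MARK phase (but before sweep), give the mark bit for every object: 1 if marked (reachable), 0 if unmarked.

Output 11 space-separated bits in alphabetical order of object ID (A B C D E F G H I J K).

Answer: 0 0 0 1 0 0 0 0 0 0 0

Derivation:
Roots: D
Mark D: refs=D, marked=D
Unmarked (collected): A B C E F G H I J K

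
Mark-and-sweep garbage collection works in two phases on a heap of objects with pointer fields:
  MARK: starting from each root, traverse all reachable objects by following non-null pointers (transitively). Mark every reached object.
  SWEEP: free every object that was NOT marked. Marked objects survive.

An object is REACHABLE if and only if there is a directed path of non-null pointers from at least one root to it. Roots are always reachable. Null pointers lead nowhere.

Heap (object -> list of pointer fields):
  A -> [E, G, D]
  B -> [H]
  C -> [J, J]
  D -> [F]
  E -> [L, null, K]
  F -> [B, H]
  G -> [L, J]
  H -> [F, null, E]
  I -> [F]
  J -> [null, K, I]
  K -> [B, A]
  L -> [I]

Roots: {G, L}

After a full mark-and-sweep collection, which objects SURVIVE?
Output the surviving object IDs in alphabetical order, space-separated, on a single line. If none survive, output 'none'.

Roots: G L
Mark G: refs=L J, marked=G
Mark L: refs=I, marked=G L
Mark J: refs=null K I, marked=G J L
Mark I: refs=F, marked=G I J L
Mark K: refs=B A, marked=G I J K L
Mark F: refs=B H, marked=F G I J K L
Mark B: refs=H, marked=B F G I J K L
Mark A: refs=E G D, marked=A B F G I J K L
Mark H: refs=F null E, marked=A B F G H I J K L
Mark E: refs=L null K, marked=A B E F G H I J K L
Mark D: refs=F, marked=A B D E F G H I J K L
Unmarked (collected): C

Answer: A B D E F G H I J K L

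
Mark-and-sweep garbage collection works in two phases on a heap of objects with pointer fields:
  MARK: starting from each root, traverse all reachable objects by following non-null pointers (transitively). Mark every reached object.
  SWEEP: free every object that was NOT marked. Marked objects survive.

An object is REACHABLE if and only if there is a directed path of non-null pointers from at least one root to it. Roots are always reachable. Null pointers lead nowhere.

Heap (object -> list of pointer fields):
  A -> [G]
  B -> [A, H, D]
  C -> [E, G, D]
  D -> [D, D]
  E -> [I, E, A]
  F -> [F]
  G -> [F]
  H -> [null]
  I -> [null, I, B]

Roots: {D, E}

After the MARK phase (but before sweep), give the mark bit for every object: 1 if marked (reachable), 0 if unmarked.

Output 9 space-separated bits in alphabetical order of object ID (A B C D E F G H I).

Roots: D E
Mark D: refs=D D, marked=D
Mark E: refs=I E A, marked=D E
Mark I: refs=null I B, marked=D E I
Mark A: refs=G, marked=A D E I
Mark B: refs=A H D, marked=A B D E I
Mark G: refs=F, marked=A B D E G I
Mark H: refs=null, marked=A B D E G H I
Mark F: refs=F, marked=A B D E F G H I
Unmarked (collected): C

Answer: 1 1 0 1 1 1 1 1 1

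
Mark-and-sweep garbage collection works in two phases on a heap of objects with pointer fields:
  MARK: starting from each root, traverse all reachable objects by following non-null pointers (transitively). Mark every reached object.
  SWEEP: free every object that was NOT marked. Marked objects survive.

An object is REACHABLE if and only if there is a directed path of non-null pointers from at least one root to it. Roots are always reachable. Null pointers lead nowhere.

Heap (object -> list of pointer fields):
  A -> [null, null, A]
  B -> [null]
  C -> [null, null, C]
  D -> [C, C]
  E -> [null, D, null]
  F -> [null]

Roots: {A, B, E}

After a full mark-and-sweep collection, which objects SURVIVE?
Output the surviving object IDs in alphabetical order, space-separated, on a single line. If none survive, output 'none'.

Answer: A B C D E

Derivation:
Roots: A B E
Mark A: refs=null null A, marked=A
Mark B: refs=null, marked=A B
Mark E: refs=null D null, marked=A B E
Mark D: refs=C C, marked=A B D E
Mark C: refs=null null C, marked=A B C D E
Unmarked (collected): F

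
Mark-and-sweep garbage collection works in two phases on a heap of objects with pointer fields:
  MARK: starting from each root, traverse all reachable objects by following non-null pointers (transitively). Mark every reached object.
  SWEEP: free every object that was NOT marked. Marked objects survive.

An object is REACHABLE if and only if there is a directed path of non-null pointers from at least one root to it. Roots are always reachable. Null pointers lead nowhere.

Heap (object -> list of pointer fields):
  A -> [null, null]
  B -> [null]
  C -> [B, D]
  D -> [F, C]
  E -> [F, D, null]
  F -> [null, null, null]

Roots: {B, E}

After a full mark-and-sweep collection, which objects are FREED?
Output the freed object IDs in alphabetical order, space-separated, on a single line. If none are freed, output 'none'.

Answer: A

Derivation:
Roots: B E
Mark B: refs=null, marked=B
Mark E: refs=F D null, marked=B E
Mark F: refs=null null null, marked=B E F
Mark D: refs=F C, marked=B D E F
Mark C: refs=B D, marked=B C D E F
Unmarked (collected): A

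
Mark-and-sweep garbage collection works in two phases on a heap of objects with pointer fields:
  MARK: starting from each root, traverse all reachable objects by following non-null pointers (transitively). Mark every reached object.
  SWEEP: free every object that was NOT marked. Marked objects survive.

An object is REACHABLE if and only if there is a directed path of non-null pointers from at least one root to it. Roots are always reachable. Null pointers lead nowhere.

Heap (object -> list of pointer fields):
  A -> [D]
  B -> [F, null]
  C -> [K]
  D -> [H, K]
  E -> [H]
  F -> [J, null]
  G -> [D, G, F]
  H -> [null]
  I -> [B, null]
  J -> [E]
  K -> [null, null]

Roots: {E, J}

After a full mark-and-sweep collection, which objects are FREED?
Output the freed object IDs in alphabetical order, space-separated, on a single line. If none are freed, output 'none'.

Answer: A B C D F G I K

Derivation:
Roots: E J
Mark E: refs=H, marked=E
Mark J: refs=E, marked=E J
Mark H: refs=null, marked=E H J
Unmarked (collected): A B C D F G I K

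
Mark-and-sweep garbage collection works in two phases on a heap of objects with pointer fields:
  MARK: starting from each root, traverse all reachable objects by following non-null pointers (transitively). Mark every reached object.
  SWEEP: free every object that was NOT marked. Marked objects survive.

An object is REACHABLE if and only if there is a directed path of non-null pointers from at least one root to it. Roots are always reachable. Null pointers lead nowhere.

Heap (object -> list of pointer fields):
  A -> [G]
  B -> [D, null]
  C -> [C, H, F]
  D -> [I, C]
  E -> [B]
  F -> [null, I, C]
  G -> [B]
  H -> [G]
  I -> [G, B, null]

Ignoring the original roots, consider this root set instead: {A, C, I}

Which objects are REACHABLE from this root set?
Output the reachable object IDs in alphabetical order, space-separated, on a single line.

Answer: A B C D F G H I

Derivation:
Roots: A C I
Mark A: refs=G, marked=A
Mark C: refs=C H F, marked=A C
Mark I: refs=G B null, marked=A C I
Mark G: refs=B, marked=A C G I
Mark H: refs=G, marked=A C G H I
Mark F: refs=null I C, marked=A C F G H I
Mark B: refs=D null, marked=A B C F G H I
Mark D: refs=I C, marked=A B C D F G H I
Unmarked (collected): E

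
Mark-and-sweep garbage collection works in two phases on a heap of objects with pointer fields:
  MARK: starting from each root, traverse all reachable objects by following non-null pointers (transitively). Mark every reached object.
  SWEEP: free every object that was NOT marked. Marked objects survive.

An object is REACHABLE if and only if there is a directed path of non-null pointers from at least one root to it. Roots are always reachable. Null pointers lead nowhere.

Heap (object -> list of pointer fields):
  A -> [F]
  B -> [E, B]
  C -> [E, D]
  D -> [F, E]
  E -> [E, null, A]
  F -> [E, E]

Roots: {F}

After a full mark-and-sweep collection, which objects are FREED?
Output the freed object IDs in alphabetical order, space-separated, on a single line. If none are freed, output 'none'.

Roots: F
Mark F: refs=E E, marked=F
Mark E: refs=E null A, marked=E F
Mark A: refs=F, marked=A E F
Unmarked (collected): B C D

Answer: B C D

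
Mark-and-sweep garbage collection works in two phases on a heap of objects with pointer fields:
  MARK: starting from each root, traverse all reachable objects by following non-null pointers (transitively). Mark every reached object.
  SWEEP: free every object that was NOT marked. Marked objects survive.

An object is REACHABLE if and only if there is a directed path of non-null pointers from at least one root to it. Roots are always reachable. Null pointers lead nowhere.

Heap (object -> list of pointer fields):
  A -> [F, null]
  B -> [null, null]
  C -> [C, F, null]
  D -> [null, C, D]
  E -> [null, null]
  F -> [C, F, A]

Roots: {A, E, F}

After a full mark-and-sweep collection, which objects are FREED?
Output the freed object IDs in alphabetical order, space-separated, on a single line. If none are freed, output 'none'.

Answer: B D

Derivation:
Roots: A E F
Mark A: refs=F null, marked=A
Mark E: refs=null null, marked=A E
Mark F: refs=C F A, marked=A E F
Mark C: refs=C F null, marked=A C E F
Unmarked (collected): B D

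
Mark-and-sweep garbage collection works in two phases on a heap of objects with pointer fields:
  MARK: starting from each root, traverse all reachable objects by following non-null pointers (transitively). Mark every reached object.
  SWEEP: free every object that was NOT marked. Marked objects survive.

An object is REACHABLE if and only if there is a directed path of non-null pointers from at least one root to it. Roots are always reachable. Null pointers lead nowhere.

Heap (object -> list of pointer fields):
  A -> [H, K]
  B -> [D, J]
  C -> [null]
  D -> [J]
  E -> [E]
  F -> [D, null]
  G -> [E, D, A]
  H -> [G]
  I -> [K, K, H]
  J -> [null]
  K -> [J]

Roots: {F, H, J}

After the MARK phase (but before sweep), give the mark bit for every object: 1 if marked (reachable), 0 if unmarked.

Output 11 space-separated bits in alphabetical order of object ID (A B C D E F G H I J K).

Answer: 1 0 0 1 1 1 1 1 0 1 1

Derivation:
Roots: F H J
Mark F: refs=D null, marked=F
Mark H: refs=G, marked=F H
Mark J: refs=null, marked=F H J
Mark D: refs=J, marked=D F H J
Mark G: refs=E D A, marked=D F G H J
Mark E: refs=E, marked=D E F G H J
Mark A: refs=H K, marked=A D E F G H J
Mark K: refs=J, marked=A D E F G H J K
Unmarked (collected): B C I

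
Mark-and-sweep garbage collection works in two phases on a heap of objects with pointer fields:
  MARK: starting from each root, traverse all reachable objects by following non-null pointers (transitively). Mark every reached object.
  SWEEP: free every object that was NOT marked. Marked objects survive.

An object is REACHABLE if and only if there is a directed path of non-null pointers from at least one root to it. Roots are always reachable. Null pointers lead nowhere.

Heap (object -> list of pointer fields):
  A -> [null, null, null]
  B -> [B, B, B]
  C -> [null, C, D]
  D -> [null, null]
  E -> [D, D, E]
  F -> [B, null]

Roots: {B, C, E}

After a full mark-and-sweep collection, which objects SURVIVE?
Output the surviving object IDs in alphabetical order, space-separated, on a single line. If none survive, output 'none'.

Answer: B C D E

Derivation:
Roots: B C E
Mark B: refs=B B B, marked=B
Mark C: refs=null C D, marked=B C
Mark E: refs=D D E, marked=B C E
Mark D: refs=null null, marked=B C D E
Unmarked (collected): A F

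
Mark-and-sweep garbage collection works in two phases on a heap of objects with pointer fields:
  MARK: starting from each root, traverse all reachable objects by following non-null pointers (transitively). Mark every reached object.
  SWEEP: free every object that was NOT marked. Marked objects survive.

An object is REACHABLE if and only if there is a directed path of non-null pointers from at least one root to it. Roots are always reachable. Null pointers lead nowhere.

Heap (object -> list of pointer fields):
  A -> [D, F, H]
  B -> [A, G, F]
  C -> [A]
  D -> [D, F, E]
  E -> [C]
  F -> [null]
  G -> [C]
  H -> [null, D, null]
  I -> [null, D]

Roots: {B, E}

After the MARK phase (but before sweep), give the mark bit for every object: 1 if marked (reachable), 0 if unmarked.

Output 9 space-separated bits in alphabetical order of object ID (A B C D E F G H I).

Answer: 1 1 1 1 1 1 1 1 0

Derivation:
Roots: B E
Mark B: refs=A G F, marked=B
Mark E: refs=C, marked=B E
Mark A: refs=D F H, marked=A B E
Mark G: refs=C, marked=A B E G
Mark F: refs=null, marked=A B E F G
Mark C: refs=A, marked=A B C E F G
Mark D: refs=D F E, marked=A B C D E F G
Mark H: refs=null D null, marked=A B C D E F G H
Unmarked (collected): I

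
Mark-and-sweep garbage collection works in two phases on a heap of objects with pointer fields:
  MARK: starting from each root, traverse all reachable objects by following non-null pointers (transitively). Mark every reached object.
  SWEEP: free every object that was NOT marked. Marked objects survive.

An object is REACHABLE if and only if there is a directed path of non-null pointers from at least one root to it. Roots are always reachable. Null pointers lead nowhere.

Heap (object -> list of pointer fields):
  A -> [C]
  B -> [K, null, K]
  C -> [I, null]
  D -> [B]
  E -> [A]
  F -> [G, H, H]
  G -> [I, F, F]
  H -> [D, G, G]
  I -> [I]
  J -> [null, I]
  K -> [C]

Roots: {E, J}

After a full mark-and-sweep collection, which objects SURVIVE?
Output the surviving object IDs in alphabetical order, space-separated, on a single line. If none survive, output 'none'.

Answer: A C E I J

Derivation:
Roots: E J
Mark E: refs=A, marked=E
Mark J: refs=null I, marked=E J
Mark A: refs=C, marked=A E J
Mark I: refs=I, marked=A E I J
Mark C: refs=I null, marked=A C E I J
Unmarked (collected): B D F G H K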